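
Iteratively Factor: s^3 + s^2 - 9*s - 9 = (s + 1)*(s^2 - 9) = (s + 1)*(s + 3)*(s - 3)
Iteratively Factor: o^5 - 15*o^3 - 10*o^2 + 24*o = (o - 4)*(o^4 + 4*o^3 + o^2 - 6*o) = o*(o - 4)*(o^3 + 4*o^2 + o - 6) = o*(o - 4)*(o - 1)*(o^2 + 5*o + 6) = o*(o - 4)*(o - 1)*(o + 3)*(o + 2)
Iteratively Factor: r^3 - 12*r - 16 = (r - 4)*(r^2 + 4*r + 4) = (r - 4)*(r + 2)*(r + 2)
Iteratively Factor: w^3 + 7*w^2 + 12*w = (w + 3)*(w^2 + 4*w) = (w + 3)*(w + 4)*(w)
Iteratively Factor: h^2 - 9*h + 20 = (h - 5)*(h - 4)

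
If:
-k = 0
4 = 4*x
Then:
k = 0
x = 1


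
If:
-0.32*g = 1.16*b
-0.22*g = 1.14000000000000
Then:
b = 1.43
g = -5.18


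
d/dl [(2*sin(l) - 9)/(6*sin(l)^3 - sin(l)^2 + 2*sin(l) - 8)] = 2*(-12*sin(l)^3 + 82*sin(l)^2 - 9*sin(l) + 1)*cos(l)/(6*sin(l)^3 - sin(l)^2 + 2*sin(l) - 8)^2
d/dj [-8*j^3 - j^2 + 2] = 2*j*(-12*j - 1)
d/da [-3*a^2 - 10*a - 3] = -6*a - 10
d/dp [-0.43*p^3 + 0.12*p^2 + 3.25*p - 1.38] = -1.29*p^2 + 0.24*p + 3.25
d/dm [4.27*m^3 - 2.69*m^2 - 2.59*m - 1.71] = 12.81*m^2 - 5.38*m - 2.59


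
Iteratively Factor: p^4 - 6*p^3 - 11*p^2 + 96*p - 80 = (p - 1)*(p^3 - 5*p^2 - 16*p + 80) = (p - 4)*(p - 1)*(p^2 - p - 20) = (p - 4)*(p - 1)*(p + 4)*(p - 5)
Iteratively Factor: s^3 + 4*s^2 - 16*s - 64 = (s + 4)*(s^2 - 16) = (s + 4)^2*(s - 4)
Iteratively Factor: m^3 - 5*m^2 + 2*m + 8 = (m - 2)*(m^2 - 3*m - 4) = (m - 2)*(m + 1)*(m - 4)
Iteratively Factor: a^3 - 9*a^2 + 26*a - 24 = (a - 4)*(a^2 - 5*a + 6) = (a - 4)*(a - 3)*(a - 2)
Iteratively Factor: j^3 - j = (j - 1)*(j^2 + j) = (j - 1)*(j + 1)*(j)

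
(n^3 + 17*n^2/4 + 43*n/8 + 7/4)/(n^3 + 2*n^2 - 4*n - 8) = (8*n^2 + 18*n + 7)/(8*(n^2 - 4))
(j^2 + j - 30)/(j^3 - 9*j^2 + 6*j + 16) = (j^2 + j - 30)/(j^3 - 9*j^2 + 6*j + 16)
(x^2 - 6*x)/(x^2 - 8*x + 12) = x/(x - 2)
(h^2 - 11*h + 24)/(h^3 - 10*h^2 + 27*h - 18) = (h - 8)/(h^2 - 7*h + 6)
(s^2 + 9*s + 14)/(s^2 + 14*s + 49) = (s + 2)/(s + 7)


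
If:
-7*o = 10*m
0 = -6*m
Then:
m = 0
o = 0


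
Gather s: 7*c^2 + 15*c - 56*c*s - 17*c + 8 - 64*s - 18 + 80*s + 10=7*c^2 - 2*c + s*(16 - 56*c)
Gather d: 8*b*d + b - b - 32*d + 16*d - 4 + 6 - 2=d*(8*b - 16)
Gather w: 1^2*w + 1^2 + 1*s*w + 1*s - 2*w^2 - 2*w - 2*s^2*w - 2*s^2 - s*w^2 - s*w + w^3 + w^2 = -2*s^2 + s + w^3 + w^2*(-s - 1) + w*(-2*s^2 - 1) + 1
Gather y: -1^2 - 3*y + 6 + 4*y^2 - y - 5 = 4*y^2 - 4*y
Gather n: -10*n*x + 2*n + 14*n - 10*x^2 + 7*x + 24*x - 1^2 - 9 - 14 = n*(16 - 10*x) - 10*x^2 + 31*x - 24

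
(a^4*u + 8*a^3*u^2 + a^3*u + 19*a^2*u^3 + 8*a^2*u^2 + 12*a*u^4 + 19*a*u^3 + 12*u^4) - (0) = a^4*u + 8*a^3*u^2 + a^3*u + 19*a^2*u^3 + 8*a^2*u^2 + 12*a*u^4 + 19*a*u^3 + 12*u^4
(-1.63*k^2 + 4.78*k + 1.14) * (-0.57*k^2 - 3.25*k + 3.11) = 0.9291*k^4 + 2.5729*k^3 - 21.2541*k^2 + 11.1608*k + 3.5454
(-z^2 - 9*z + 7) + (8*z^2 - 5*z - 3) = 7*z^2 - 14*z + 4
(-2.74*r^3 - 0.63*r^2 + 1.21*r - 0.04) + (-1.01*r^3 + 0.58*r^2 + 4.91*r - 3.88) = -3.75*r^3 - 0.05*r^2 + 6.12*r - 3.92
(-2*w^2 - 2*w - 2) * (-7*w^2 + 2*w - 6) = 14*w^4 + 10*w^3 + 22*w^2 + 8*w + 12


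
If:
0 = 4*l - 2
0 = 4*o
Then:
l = 1/2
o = 0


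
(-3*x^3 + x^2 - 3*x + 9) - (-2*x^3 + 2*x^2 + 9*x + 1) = -x^3 - x^2 - 12*x + 8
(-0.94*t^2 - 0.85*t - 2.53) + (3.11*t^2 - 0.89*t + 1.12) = 2.17*t^2 - 1.74*t - 1.41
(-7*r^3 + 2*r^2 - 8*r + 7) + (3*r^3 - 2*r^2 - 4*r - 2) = -4*r^3 - 12*r + 5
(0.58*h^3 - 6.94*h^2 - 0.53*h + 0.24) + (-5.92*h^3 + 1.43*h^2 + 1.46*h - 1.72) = -5.34*h^3 - 5.51*h^2 + 0.93*h - 1.48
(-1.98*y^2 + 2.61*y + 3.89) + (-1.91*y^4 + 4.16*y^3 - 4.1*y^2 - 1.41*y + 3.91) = -1.91*y^4 + 4.16*y^3 - 6.08*y^2 + 1.2*y + 7.8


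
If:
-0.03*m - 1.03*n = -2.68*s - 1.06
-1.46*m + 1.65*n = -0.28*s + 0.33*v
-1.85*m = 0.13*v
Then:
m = -0.0702702702702703*v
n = 0.12950848266745*v + 0.0630095108695652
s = 0.0489871750146886*v - 0.371306046195652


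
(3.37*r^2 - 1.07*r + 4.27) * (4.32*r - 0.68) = 14.5584*r^3 - 6.914*r^2 + 19.174*r - 2.9036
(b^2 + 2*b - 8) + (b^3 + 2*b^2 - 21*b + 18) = b^3 + 3*b^2 - 19*b + 10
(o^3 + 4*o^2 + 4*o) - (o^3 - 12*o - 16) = 4*o^2 + 16*o + 16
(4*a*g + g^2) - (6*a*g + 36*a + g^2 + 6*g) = -2*a*g - 36*a - 6*g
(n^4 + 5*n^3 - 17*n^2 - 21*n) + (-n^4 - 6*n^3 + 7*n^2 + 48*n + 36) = -n^3 - 10*n^2 + 27*n + 36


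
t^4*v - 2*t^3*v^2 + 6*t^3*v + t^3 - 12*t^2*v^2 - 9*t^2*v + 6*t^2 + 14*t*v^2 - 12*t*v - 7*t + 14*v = (t - 1)*(t + 7)*(t - 2*v)*(t*v + 1)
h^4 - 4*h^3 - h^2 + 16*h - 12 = (h - 3)*(h - 2)*(h - 1)*(h + 2)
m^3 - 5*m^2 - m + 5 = (m - 5)*(m - 1)*(m + 1)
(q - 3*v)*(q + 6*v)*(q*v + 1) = q^3*v + 3*q^2*v^2 + q^2 - 18*q*v^3 + 3*q*v - 18*v^2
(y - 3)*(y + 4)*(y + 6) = y^3 + 7*y^2 - 6*y - 72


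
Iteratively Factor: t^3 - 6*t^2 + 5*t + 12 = (t - 4)*(t^2 - 2*t - 3) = (t - 4)*(t + 1)*(t - 3)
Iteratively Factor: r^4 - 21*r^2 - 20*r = (r)*(r^3 - 21*r - 20) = r*(r + 4)*(r^2 - 4*r - 5) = r*(r + 1)*(r + 4)*(r - 5)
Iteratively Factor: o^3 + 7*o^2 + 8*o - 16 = (o - 1)*(o^2 + 8*o + 16) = (o - 1)*(o + 4)*(o + 4)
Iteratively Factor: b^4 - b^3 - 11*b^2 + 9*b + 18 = (b - 2)*(b^3 + b^2 - 9*b - 9) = (b - 2)*(b + 1)*(b^2 - 9) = (b - 2)*(b + 1)*(b + 3)*(b - 3)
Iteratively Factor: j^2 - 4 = (j - 2)*(j + 2)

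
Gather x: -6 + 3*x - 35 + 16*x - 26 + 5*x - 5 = 24*x - 72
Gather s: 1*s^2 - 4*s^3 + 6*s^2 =-4*s^3 + 7*s^2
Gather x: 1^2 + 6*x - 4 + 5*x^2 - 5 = 5*x^2 + 6*x - 8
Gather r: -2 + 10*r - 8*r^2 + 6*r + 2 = -8*r^2 + 16*r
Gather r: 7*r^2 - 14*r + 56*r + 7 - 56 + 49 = 7*r^2 + 42*r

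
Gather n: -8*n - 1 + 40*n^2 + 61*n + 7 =40*n^2 + 53*n + 6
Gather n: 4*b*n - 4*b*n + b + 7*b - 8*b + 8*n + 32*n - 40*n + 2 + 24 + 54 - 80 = 0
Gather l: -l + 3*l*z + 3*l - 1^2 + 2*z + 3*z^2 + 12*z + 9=l*(3*z + 2) + 3*z^2 + 14*z + 8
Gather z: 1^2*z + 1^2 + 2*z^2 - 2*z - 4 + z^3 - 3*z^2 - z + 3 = z^3 - z^2 - 2*z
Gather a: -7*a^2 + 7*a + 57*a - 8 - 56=-7*a^2 + 64*a - 64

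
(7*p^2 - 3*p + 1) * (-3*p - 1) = -21*p^3 + 2*p^2 - 1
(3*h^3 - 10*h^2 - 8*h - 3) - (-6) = 3*h^3 - 10*h^2 - 8*h + 3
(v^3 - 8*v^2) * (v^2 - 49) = v^5 - 8*v^4 - 49*v^3 + 392*v^2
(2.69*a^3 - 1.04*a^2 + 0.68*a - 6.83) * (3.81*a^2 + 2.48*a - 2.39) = 10.2489*a^5 + 2.7088*a^4 - 6.4175*a^3 - 21.8503*a^2 - 18.5636*a + 16.3237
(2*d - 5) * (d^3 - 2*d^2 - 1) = 2*d^4 - 9*d^3 + 10*d^2 - 2*d + 5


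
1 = 1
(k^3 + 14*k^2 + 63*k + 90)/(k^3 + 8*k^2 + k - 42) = (k^2 + 11*k + 30)/(k^2 + 5*k - 14)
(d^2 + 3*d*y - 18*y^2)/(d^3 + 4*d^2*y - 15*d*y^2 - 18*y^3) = 1/(d + y)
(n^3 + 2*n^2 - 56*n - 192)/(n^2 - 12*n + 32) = (n^2 + 10*n + 24)/(n - 4)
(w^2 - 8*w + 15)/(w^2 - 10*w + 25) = (w - 3)/(w - 5)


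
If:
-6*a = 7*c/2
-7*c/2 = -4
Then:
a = -2/3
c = 8/7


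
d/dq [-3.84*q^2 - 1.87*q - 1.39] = -7.68*q - 1.87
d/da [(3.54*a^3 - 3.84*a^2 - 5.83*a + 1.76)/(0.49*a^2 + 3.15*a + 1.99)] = (1.7346*a^4 + 22.302*a^3 + 11.8945*a^2 - 17.008*a - 17.1457)/(0.2401*a^4 + 3.087*a^3 + 11.8727*a^2 + 12.537*a + 3.9601)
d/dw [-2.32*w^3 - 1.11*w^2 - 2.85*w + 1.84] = -6.96*w^2 - 2.22*w - 2.85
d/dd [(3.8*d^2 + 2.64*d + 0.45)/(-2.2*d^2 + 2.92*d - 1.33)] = (16.904*d^2 - 8.128*d - 4.8252)/(4.84*d^4 - 12.848*d^3 + 14.3784*d^2 - 7.7672*d + 1.7689)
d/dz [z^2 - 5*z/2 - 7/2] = 2*z - 5/2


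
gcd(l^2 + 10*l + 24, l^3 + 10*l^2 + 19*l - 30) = l + 6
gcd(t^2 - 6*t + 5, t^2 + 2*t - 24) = 1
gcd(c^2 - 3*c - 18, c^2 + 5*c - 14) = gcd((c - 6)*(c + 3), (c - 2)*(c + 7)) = 1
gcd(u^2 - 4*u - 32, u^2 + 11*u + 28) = u + 4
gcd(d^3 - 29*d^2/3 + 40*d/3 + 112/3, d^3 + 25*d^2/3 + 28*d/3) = d + 4/3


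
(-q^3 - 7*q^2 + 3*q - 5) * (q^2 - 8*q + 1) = -q^5 + q^4 + 58*q^3 - 36*q^2 + 43*q - 5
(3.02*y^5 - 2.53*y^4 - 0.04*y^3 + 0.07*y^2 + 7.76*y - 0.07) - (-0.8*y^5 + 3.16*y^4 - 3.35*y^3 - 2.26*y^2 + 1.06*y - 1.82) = 3.82*y^5 - 5.69*y^4 + 3.31*y^3 + 2.33*y^2 + 6.7*y + 1.75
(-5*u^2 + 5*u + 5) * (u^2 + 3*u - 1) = -5*u^4 - 10*u^3 + 25*u^2 + 10*u - 5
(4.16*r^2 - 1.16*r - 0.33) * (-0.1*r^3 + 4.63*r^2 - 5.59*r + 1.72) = -0.416*r^5 + 19.3768*r^4 - 28.5922*r^3 + 12.1117*r^2 - 0.1505*r - 0.5676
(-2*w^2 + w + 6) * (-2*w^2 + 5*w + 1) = 4*w^4 - 12*w^3 - 9*w^2 + 31*w + 6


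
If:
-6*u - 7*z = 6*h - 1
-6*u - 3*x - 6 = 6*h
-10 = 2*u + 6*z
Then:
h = 11*z/6 + 31/6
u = -3*z - 5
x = 7*z/3 - 7/3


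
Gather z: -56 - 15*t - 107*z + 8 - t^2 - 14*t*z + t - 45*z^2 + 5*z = -t^2 - 14*t - 45*z^2 + z*(-14*t - 102) - 48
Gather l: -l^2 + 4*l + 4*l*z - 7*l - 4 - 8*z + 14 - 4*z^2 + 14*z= -l^2 + l*(4*z - 3) - 4*z^2 + 6*z + 10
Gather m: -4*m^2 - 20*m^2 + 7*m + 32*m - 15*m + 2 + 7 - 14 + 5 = -24*m^2 + 24*m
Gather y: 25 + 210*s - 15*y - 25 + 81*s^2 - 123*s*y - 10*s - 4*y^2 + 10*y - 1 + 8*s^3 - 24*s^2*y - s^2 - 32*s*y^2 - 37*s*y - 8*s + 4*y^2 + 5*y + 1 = 8*s^3 + 80*s^2 - 32*s*y^2 + 192*s + y*(-24*s^2 - 160*s)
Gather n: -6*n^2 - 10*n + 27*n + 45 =-6*n^2 + 17*n + 45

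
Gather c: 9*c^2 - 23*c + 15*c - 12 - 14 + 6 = 9*c^2 - 8*c - 20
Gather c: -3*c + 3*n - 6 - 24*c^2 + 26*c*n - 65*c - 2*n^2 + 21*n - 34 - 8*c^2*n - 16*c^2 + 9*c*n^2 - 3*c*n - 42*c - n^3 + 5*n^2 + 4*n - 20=c^2*(-8*n - 40) + c*(9*n^2 + 23*n - 110) - n^3 + 3*n^2 + 28*n - 60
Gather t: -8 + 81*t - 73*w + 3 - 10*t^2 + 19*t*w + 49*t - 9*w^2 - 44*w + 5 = -10*t^2 + t*(19*w + 130) - 9*w^2 - 117*w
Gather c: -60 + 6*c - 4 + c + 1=7*c - 63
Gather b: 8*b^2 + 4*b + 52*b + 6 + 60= 8*b^2 + 56*b + 66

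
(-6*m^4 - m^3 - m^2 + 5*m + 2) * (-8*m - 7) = 48*m^5 + 50*m^4 + 15*m^3 - 33*m^2 - 51*m - 14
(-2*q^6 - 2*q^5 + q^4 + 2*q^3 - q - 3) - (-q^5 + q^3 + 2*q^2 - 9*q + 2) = -2*q^6 - q^5 + q^4 + q^3 - 2*q^2 + 8*q - 5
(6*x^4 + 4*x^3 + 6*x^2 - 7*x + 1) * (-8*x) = -48*x^5 - 32*x^4 - 48*x^3 + 56*x^2 - 8*x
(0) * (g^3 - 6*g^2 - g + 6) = 0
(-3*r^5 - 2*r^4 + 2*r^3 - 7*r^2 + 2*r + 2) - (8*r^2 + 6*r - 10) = -3*r^5 - 2*r^4 + 2*r^3 - 15*r^2 - 4*r + 12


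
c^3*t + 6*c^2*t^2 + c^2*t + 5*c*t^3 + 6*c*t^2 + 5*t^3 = (c + t)*(c + 5*t)*(c*t + t)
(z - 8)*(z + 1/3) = z^2 - 23*z/3 - 8/3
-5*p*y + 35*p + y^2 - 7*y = (-5*p + y)*(y - 7)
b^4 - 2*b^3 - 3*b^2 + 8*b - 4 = (b - 2)*(b - 1)^2*(b + 2)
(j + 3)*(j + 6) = j^2 + 9*j + 18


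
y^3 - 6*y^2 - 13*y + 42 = (y - 7)*(y - 2)*(y + 3)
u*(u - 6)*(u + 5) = u^3 - u^2 - 30*u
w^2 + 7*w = w*(w + 7)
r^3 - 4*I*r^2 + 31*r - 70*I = (r - 7*I)*(r - 2*I)*(r + 5*I)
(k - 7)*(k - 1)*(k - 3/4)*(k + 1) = k^4 - 31*k^3/4 + 17*k^2/4 + 31*k/4 - 21/4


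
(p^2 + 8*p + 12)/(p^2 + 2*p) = (p + 6)/p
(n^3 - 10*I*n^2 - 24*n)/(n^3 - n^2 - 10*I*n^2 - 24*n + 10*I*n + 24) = n/(n - 1)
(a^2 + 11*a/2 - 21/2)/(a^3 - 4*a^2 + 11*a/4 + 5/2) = 2*(2*a^2 + 11*a - 21)/(4*a^3 - 16*a^2 + 11*a + 10)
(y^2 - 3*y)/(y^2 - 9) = y/(y + 3)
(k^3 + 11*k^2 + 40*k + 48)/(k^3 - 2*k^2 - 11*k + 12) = (k^2 + 8*k + 16)/(k^2 - 5*k + 4)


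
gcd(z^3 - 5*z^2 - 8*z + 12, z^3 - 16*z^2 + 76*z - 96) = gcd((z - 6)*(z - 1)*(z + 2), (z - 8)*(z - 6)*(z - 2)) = z - 6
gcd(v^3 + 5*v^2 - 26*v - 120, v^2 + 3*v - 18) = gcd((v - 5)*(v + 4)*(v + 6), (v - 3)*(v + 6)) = v + 6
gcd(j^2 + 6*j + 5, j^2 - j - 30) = j + 5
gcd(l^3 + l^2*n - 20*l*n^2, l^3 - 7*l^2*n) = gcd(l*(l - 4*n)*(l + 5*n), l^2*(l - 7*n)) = l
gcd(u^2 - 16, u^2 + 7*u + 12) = u + 4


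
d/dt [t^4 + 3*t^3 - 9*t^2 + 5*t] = 4*t^3 + 9*t^2 - 18*t + 5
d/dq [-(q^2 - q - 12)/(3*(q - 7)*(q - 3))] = (3*q^2 - 22*q + 47)/(q^4 - 20*q^3 + 142*q^2 - 420*q + 441)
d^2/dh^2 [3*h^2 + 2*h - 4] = 6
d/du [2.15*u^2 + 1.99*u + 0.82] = 4.3*u + 1.99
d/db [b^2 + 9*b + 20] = 2*b + 9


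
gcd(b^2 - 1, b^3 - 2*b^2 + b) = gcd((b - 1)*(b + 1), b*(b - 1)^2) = b - 1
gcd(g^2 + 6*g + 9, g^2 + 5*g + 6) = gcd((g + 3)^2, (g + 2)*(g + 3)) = g + 3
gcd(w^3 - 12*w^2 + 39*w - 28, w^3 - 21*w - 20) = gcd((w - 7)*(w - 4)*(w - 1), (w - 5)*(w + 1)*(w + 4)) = 1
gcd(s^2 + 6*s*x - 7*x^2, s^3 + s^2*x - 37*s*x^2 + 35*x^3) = -s^2 - 6*s*x + 7*x^2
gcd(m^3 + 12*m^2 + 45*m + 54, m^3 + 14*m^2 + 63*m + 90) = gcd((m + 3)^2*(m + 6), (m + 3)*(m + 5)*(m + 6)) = m^2 + 9*m + 18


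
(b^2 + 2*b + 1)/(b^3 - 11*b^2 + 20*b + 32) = (b + 1)/(b^2 - 12*b + 32)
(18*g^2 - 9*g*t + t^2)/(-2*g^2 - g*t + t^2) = (-18*g^2 + 9*g*t - t^2)/(2*g^2 + g*t - t^2)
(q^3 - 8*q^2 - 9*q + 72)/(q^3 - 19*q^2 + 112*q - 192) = (q + 3)/(q - 8)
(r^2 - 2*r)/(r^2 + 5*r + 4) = r*(r - 2)/(r^2 + 5*r + 4)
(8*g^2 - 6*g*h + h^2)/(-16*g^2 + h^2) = (-2*g + h)/(4*g + h)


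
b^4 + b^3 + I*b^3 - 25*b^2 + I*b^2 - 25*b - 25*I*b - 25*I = (b - 5)*(b + 1)*(b + 5)*(b + I)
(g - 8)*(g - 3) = g^2 - 11*g + 24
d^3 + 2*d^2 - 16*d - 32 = (d - 4)*(d + 2)*(d + 4)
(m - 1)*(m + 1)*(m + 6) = m^3 + 6*m^2 - m - 6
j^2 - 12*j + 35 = (j - 7)*(j - 5)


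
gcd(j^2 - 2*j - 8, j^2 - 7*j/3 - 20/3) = j - 4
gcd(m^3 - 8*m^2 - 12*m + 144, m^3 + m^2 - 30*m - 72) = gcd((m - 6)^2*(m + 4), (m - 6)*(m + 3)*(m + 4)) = m^2 - 2*m - 24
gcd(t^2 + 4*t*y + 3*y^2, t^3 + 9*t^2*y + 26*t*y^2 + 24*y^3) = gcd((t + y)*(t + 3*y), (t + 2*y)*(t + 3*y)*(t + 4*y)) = t + 3*y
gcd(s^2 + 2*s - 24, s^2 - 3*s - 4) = s - 4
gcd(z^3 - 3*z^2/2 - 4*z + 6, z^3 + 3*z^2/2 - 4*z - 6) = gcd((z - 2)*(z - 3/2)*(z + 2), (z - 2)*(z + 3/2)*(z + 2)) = z^2 - 4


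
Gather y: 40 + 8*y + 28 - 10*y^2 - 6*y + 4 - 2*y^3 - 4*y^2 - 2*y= -2*y^3 - 14*y^2 + 72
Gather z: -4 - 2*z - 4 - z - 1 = -3*z - 9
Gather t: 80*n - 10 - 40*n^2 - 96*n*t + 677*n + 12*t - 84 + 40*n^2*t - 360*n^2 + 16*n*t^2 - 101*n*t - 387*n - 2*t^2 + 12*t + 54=-400*n^2 + 370*n + t^2*(16*n - 2) + t*(40*n^2 - 197*n + 24) - 40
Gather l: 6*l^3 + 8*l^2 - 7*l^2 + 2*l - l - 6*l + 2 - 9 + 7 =6*l^3 + l^2 - 5*l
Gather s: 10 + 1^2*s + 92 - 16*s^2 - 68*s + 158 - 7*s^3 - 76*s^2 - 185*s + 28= -7*s^3 - 92*s^2 - 252*s + 288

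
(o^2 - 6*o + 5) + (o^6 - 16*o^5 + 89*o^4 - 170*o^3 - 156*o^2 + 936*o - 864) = o^6 - 16*o^5 + 89*o^4 - 170*o^3 - 155*o^2 + 930*o - 859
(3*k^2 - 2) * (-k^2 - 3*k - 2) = -3*k^4 - 9*k^3 - 4*k^2 + 6*k + 4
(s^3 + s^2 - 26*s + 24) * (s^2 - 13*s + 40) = s^5 - 12*s^4 + s^3 + 402*s^2 - 1352*s + 960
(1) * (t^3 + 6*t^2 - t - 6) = t^3 + 6*t^2 - t - 6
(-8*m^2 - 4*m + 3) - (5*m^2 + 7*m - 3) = -13*m^2 - 11*m + 6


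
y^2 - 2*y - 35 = (y - 7)*(y + 5)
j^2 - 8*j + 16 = (j - 4)^2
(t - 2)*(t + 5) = t^2 + 3*t - 10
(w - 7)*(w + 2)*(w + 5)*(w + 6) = w^4 + 6*w^3 - 39*w^2 - 304*w - 420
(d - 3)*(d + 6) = d^2 + 3*d - 18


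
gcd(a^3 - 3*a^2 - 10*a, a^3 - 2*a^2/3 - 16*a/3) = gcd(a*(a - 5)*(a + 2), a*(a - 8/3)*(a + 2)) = a^2 + 2*a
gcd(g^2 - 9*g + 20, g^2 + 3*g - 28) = g - 4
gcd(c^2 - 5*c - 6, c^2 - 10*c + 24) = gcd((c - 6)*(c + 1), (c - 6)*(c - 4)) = c - 6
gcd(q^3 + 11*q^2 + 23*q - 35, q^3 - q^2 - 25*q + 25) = q^2 + 4*q - 5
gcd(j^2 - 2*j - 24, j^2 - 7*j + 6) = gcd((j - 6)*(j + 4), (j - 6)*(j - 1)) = j - 6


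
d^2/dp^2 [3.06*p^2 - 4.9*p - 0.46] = 6.12000000000000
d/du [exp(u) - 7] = exp(u)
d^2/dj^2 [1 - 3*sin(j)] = 3*sin(j)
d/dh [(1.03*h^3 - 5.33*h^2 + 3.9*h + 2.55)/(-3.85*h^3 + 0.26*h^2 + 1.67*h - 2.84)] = (1.77635683940025e-15*h^5 - 20.2527*h^4 + 33.4702*h^3 + 10.7618*h^2 + 28.9484*h - 15.3345)/(14.8225*h^6 - 2.002*h^5 - 12.7914*h^4 + 22.7364*h^3 + 1.3121*h^2 - 9.4856*h + 8.0656)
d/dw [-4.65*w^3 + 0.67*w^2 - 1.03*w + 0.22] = -13.95*w^2 + 1.34*w - 1.03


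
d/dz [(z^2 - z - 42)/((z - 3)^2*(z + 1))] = (-z^3 - z^2 + 121*z - 39)/(z^5 - 7*z^4 + 10*z^3 + 18*z^2 - 27*z - 27)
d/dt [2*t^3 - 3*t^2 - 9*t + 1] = 6*t^2 - 6*t - 9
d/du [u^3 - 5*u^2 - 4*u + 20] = 3*u^2 - 10*u - 4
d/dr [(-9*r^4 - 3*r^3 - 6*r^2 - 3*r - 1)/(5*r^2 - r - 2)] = (-90*r^5 + 12*r^4 + 78*r^3 + 39*r^2 + 34*r + 5)/(25*r^4 - 10*r^3 - 19*r^2 + 4*r + 4)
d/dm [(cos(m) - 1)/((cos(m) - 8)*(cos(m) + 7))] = (cos(m)^2 - 2*cos(m) + 57)*sin(m)/((cos(m) - 8)^2*(cos(m) + 7)^2)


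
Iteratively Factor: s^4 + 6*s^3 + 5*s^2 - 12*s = (s + 3)*(s^3 + 3*s^2 - 4*s) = s*(s + 3)*(s^2 + 3*s - 4) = s*(s - 1)*(s + 3)*(s + 4)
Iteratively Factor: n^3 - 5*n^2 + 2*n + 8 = (n - 2)*(n^2 - 3*n - 4) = (n - 4)*(n - 2)*(n + 1)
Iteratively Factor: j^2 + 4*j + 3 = (j + 1)*(j + 3)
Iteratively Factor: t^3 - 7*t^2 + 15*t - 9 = (t - 3)*(t^2 - 4*t + 3) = (t - 3)*(t - 1)*(t - 3)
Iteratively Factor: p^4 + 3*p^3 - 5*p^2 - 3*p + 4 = (p - 1)*(p^3 + 4*p^2 - p - 4) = (p - 1)*(p + 4)*(p^2 - 1) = (p - 1)*(p + 1)*(p + 4)*(p - 1)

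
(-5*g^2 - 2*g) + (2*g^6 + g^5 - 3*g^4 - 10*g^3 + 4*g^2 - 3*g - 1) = 2*g^6 + g^5 - 3*g^4 - 10*g^3 - g^2 - 5*g - 1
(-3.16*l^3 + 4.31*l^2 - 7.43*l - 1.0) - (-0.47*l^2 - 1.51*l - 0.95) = -3.16*l^3 + 4.78*l^2 - 5.92*l - 0.05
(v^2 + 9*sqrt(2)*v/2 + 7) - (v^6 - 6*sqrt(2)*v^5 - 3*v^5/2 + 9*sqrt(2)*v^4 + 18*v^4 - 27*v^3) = -v^6 + 3*v^5/2 + 6*sqrt(2)*v^5 - 18*v^4 - 9*sqrt(2)*v^4 + 27*v^3 + v^2 + 9*sqrt(2)*v/2 + 7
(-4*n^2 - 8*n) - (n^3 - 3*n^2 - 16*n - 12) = -n^3 - n^2 + 8*n + 12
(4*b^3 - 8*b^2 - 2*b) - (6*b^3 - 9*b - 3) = -2*b^3 - 8*b^2 + 7*b + 3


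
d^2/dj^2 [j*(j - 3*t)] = 2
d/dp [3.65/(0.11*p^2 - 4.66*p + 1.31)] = (17.009 - 0.803*p)/(0.11*p^2 - 4.66*p + 1.31)^2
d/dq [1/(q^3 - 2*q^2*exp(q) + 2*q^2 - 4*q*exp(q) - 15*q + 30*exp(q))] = (2*q^2*exp(q) - 3*q^2 + 8*q*exp(q) - 4*q - 26*exp(q) + 15)/(q^3 - 2*q^2*exp(q) + 2*q^2 - 4*q*exp(q) - 15*q + 30*exp(q))^2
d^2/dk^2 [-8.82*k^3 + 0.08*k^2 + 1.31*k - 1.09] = 0.16 - 52.92*k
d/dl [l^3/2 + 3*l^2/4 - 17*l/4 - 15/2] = 3*l^2/2 + 3*l/2 - 17/4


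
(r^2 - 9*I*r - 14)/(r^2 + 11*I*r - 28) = (r^2 - 9*I*r - 14)/(r^2 + 11*I*r - 28)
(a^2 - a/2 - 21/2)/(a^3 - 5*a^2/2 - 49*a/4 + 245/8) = 4*(a + 3)/(4*a^2 + 4*a - 35)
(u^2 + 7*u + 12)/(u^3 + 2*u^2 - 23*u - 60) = 1/(u - 5)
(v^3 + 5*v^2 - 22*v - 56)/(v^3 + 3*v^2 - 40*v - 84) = (v - 4)/(v - 6)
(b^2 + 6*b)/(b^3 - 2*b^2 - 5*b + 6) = b*(b + 6)/(b^3 - 2*b^2 - 5*b + 6)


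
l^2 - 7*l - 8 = (l - 8)*(l + 1)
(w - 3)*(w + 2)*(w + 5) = w^3 + 4*w^2 - 11*w - 30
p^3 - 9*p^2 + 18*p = p*(p - 6)*(p - 3)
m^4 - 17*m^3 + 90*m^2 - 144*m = m*(m - 8)*(m - 6)*(m - 3)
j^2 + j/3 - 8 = (j - 8/3)*(j + 3)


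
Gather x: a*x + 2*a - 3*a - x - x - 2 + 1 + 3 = -a + x*(a - 2) + 2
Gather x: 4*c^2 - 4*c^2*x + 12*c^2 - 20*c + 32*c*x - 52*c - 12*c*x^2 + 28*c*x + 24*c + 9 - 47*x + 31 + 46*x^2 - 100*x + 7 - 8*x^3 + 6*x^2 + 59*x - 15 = 16*c^2 - 48*c - 8*x^3 + x^2*(52 - 12*c) + x*(-4*c^2 + 60*c - 88) + 32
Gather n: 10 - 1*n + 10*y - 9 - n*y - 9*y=n*(-y - 1) + y + 1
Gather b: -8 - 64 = -72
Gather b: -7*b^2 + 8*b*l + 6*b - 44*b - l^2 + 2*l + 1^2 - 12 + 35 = -7*b^2 + b*(8*l - 38) - l^2 + 2*l + 24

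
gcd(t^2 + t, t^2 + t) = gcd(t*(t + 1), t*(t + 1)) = t^2 + t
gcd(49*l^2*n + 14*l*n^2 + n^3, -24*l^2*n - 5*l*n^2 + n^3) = n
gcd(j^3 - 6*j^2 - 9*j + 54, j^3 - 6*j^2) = j - 6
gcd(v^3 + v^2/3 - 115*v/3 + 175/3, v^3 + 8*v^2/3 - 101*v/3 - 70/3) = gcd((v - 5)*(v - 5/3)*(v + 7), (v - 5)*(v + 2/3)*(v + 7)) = v^2 + 2*v - 35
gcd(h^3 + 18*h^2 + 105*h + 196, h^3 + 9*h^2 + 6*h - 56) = h^2 + 11*h + 28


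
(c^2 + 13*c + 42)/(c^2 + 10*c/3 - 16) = 3*(c + 7)/(3*c - 8)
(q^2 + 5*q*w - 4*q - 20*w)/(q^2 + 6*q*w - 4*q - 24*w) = (q + 5*w)/(q + 6*w)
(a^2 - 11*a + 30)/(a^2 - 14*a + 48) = (a - 5)/(a - 8)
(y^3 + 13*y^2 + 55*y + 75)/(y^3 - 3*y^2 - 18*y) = (y^2 + 10*y + 25)/(y*(y - 6))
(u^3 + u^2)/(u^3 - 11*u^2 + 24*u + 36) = u^2/(u^2 - 12*u + 36)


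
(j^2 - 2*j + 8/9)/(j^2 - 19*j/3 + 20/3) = (j - 2/3)/(j - 5)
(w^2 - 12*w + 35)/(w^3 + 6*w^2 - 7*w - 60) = (w^2 - 12*w + 35)/(w^3 + 6*w^2 - 7*w - 60)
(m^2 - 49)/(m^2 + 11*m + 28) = (m - 7)/(m + 4)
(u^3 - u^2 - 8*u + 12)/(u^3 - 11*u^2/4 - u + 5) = 4*(u + 3)/(4*u + 5)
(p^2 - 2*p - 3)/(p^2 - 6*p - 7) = (p - 3)/(p - 7)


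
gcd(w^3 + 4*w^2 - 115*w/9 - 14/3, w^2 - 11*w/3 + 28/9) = w - 7/3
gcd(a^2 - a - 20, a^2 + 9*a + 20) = a + 4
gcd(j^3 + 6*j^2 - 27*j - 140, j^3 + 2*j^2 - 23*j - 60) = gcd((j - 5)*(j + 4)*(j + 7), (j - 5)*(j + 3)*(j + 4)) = j^2 - j - 20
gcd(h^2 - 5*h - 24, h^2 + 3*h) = h + 3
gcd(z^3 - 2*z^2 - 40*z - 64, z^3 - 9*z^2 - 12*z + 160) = z^2 - 4*z - 32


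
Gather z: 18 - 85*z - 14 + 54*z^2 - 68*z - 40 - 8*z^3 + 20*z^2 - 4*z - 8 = -8*z^3 + 74*z^2 - 157*z - 44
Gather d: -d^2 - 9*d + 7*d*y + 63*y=-d^2 + d*(7*y - 9) + 63*y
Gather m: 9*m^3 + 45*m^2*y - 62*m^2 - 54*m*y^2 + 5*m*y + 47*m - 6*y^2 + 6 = 9*m^3 + m^2*(45*y - 62) + m*(-54*y^2 + 5*y + 47) - 6*y^2 + 6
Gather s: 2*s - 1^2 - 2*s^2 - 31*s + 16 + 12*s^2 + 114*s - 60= 10*s^2 + 85*s - 45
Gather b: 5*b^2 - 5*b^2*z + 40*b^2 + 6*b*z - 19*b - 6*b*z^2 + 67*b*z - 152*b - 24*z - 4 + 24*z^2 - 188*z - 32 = b^2*(45 - 5*z) + b*(-6*z^2 + 73*z - 171) + 24*z^2 - 212*z - 36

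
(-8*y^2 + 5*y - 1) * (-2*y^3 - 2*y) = 16*y^5 - 10*y^4 + 18*y^3 - 10*y^2 + 2*y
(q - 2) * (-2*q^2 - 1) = -2*q^3 + 4*q^2 - q + 2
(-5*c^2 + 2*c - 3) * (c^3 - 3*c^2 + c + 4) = -5*c^5 + 17*c^4 - 14*c^3 - 9*c^2 + 5*c - 12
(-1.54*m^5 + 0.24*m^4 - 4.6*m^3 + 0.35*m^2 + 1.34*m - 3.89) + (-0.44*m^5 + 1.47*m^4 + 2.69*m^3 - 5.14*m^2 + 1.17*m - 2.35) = -1.98*m^5 + 1.71*m^4 - 1.91*m^3 - 4.79*m^2 + 2.51*m - 6.24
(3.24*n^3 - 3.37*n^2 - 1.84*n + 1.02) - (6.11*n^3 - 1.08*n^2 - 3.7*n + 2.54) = -2.87*n^3 - 2.29*n^2 + 1.86*n - 1.52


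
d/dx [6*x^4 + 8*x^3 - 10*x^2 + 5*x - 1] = 24*x^3 + 24*x^2 - 20*x + 5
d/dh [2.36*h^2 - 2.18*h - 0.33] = 4.72*h - 2.18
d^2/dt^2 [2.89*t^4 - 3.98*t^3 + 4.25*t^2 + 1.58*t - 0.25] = 34.68*t^2 - 23.88*t + 8.5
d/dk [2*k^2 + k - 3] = 4*k + 1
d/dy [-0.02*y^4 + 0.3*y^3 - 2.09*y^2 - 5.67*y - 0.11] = -0.08*y^3 + 0.9*y^2 - 4.18*y - 5.67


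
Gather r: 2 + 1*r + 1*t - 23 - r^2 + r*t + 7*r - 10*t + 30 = -r^2 + r*(t + 8) - 9*t + 9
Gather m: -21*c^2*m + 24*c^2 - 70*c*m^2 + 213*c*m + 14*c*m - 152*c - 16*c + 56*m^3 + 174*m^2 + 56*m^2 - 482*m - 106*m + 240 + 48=24*c^2 - 168*c + 56*m^3 + m^2*(230 - 70*c) + m*(-21*c^2 + 227*c - 588) + 288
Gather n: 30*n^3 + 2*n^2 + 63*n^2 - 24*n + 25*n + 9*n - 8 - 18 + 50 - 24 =30*n^3 + 65*n^2 + 10*n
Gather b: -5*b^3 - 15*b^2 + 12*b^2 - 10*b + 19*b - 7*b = -5*b^3 - 3*b^2 + 2*b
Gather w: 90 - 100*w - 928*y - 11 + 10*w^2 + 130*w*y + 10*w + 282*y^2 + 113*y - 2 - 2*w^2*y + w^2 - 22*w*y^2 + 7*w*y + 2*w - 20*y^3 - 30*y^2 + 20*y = w^2*(11 - 2*y) + w*(-22*y^2 + 137*y - 88) - 20*y^3 + 252*y^2 - 795*y + 77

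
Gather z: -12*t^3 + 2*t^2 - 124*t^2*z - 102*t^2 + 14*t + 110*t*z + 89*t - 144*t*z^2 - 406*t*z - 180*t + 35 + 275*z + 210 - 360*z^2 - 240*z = -12*t^3 - 100*t^2 - 77*t + z^2*(-144*t - 360) + z*(-124*t^2 - 296*t + 35) + 245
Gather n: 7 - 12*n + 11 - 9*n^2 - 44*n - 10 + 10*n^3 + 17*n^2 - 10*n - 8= 10*n^3 + 8*n^2 - 66*n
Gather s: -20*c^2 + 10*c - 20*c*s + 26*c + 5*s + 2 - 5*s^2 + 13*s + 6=-20*c^2 + 36*c - 5*s^2 + s*(18 - 20*c) + 8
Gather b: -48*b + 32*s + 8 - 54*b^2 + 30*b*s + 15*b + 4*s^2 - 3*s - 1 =-54*b^2 + b*(30*s - 33) + 4*s^2 + 29*s + 7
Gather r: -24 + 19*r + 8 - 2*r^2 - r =-2*r^2 + 18*r - 16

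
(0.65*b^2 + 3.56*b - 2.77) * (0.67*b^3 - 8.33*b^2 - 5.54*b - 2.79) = 0.4355*b^5 - 3.0293*b^4 - 35.1117*b^3 + 1.5382*b^2 + 5.4134*b + 7.7283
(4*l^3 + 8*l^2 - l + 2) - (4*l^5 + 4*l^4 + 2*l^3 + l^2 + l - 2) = -4*l^5 - 4*l^4 + 2*l^3 + 7*l^2 - 2*l + 4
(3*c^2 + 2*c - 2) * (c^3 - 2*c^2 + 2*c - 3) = 3*c^5 - 4*c^4 - c^2 - 10*c + 6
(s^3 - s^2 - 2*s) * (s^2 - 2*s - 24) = s^5 - 3*s^4 - 24*s^3 + 28*s^2 + 48*s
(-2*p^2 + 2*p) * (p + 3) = -2*p^3 - 4*p^2 + 6*p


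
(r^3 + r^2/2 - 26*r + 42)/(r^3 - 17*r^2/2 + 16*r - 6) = (2*r^2 + 5*r - 42)/(2*r^2 - 13*r + 6)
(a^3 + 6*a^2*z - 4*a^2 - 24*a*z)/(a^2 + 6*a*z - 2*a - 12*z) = a*(a - 4)/(a - 2)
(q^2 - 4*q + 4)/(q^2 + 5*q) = (q^2 - 4*q + 4)/(q*(q + 5))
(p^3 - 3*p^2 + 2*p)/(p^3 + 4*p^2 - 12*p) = (p - 1)/(p + 6)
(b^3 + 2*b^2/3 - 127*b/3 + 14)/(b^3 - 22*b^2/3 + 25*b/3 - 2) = (b + 7)/(b - 1)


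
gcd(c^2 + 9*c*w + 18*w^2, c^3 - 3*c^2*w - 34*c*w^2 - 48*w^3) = c + 3*w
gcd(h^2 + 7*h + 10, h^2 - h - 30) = h + 5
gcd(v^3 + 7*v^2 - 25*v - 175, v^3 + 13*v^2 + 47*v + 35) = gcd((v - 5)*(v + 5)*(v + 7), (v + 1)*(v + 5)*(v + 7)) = v^2 + 12*v + 35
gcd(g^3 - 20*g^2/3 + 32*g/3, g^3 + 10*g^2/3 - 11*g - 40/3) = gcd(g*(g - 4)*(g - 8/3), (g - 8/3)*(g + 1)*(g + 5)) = g - 8/3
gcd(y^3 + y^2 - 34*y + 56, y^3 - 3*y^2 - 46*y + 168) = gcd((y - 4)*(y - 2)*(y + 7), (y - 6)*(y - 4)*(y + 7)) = y^2 + 3*y - 28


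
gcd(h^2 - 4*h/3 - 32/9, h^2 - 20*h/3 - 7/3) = 1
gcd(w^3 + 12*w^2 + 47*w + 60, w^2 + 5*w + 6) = w + 3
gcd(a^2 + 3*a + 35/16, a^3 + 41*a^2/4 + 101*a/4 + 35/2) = a + 5/4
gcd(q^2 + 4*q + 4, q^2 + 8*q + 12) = q + 2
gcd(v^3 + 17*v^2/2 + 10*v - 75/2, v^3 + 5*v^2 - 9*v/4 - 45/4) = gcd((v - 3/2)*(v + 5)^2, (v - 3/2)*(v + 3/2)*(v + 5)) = v^2 + 7*v/2 - 15/2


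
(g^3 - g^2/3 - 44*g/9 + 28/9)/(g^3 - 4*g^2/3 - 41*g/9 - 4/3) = (-9*g^3 + 3*g^2 + 44*g - 28)/(-9*g^3 + 12*g^2 + 41*g + 12)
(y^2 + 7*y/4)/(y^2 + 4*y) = (y + 7/4)/(y + 4)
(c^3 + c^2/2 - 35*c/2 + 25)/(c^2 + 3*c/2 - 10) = (c^2 + 3*c - 10)/(c + 4)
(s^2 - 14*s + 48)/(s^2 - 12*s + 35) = (s^2 - 14*s + 48)/(s^2 - 12*s + 35)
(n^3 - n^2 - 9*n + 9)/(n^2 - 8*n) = (n^3 - n^2 - 9*n + 9)/(n*(n - 8))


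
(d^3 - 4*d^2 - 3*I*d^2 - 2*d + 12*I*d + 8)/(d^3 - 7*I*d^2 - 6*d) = (d^2 - 2*d*(2 + I) + 8*I)/(d*(d - 6*I))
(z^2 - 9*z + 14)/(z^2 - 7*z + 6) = (z^2 - 9*z + 14)/(z^2 - 7*z + 6)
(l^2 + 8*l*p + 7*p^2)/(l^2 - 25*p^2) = (l^2 + 8*l*p + 7*p^2)/(l^2 - 25*p^2)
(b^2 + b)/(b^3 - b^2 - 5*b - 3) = b/(b^2 - 2*b - 3)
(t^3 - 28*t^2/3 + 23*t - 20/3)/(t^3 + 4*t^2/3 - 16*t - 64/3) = (3*t^2 - 16*t + 5)/(3*t^2 + 16*t + 16)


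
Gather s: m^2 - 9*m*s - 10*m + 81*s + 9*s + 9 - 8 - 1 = m^2 - 10*m + s*(90 - 9*m)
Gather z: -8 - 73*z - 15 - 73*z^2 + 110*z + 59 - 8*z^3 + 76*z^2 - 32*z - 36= -8*z^3 + 3*z^2 + 5*z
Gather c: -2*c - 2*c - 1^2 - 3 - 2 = -4*c - 6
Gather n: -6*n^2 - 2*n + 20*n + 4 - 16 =-6*n^2 + 18*n - 12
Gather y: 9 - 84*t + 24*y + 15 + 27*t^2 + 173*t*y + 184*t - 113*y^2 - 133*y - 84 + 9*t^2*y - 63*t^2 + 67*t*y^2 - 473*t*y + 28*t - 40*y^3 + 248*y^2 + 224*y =-36*t^2 + 128*t - 40*y^3 + y^2*(67*t + 135) + y*(9*t^2 - 300*t + 115) - 60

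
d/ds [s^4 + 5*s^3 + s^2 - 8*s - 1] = 4*s^3 + 15*s^2 + 2*s - 8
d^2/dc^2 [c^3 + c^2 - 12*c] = 6*c + 2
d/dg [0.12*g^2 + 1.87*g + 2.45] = 0.24*g + 1.87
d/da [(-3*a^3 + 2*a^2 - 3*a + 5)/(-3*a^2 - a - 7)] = (9*a^4 + 6*a^3 + 52*a^2 + 2*a + 26)/(9*a^4 + 6*a^3 + 43*a^2 + 14*a + 49)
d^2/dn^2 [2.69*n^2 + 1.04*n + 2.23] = 5.38000000000000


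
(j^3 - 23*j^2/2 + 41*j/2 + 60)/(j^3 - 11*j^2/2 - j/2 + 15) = (j - 8)/(j - 2)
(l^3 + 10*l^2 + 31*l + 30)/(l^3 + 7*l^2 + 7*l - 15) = (l + 2)/(l - 1)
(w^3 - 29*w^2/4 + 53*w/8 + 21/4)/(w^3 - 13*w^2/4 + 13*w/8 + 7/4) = (w - 6)/(w - 2)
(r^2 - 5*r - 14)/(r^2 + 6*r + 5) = (r^2 - 5*r - 14)/(r^2 + 6*r + 5)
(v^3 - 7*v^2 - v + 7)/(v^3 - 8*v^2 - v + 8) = (v - 7)/(v - 8)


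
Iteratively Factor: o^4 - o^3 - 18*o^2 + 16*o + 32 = (o - 4)*(o^3 + 3*o^2 - 6*o - 8) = (o - 4)*(o + 1)*(o^2 + 2*o - 8) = (o - 4)*(o + 1)*(o + 4)*(o - 2)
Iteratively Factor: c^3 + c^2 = (c)*(c^2 + c) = c^2*(c + 1)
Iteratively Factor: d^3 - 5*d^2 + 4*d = (d - 4)*(d^2 - d) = (d - 4)*(d - 1)*(d)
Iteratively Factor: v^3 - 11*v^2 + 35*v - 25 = (v - 1)*(v^2 - 10*v + 25) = (v - 5)*(v - 1)*(v - 5)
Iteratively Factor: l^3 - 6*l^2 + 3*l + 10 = (l + 1)*(l^2 - 7*l + 10) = (l - 2)*(l + 1)*(l - 5)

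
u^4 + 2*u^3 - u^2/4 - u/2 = u*(u - 1/2)*(u + 1/2)*(u + 2)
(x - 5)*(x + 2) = x^2 - 3*x - 10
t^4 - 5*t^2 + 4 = (t - 2)*(t - 1)*(t + 1)*(t + 2)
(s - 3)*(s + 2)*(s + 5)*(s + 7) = s^4 + 11*s^3 + 17*s^2 - 107*s - 210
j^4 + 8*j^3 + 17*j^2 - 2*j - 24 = (j - 1)*(j + 2)*(j + 3)*(j + 4)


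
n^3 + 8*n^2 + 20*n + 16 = (n + 2)^2*(n + 4)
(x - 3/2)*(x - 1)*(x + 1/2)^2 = x^4 - 3*x^3/2 - 3*x^2/4 + 7*x/8 + 3/8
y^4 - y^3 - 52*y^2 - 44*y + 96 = (y - 8)*(y - 1)*(y + 2)*(y + 6)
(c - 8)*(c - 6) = c^2 - 14*c + 48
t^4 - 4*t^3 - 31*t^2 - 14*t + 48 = (t - 8)*(t - 1)*(t + 2)*(t + 3)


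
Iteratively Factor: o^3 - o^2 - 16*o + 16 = (o + 4)*(o^2 - 5*o + 4) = (o - 4)*(o + 4)*(o - 1)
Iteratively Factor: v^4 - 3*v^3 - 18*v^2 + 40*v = (v - 5)*(v^3 + 2*v^2 - 8*v) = v*(v - 5)*(v^2 + 2*v - 8) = v*(v - 5)*(v + 4)*(v - 2)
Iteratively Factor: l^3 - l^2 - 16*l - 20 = (l + 2)*(l^2 - 3*l - 10) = (l - 5)*(l + 2)*(l + 2)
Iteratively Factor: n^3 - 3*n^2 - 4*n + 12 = (n + 2)*(n^2 - 5*n + 6) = (n - 2)*(n + 2)*(n - 3)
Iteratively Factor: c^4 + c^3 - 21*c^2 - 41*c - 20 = (c + 1)*(c^3 - 21*c - 20) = (c + 1)*(c + 4)*(c^2 - 4*c - 5) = (c + 1)^2*(c + 4)*(c - 5)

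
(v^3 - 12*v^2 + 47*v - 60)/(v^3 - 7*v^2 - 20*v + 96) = (v^2 - 9*v + 20)/(v^2 - 4*v - 32)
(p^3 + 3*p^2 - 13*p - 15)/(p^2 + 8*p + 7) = (p^2 + 2*p - 15)/(p + 7)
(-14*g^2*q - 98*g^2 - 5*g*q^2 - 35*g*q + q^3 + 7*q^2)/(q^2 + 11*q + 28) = (-14*g^2 - 5*g*q + q^2)/(q + 4)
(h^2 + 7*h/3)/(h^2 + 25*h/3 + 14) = h/(h + 6)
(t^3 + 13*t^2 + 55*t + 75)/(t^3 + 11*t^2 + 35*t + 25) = (t + 3)/(t + 1)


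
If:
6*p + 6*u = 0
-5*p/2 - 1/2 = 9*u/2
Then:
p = 1/4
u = -1/4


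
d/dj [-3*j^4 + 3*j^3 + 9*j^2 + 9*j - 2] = -12*j^3 + 9*j^2 + 18*j + 9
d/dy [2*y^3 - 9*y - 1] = 6*y^2 - 9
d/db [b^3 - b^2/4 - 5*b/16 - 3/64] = 3*b^2 - b/2 - 5/16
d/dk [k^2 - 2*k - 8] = 2*k - 2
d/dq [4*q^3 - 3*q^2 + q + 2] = 12*q^2 - 6*q + 1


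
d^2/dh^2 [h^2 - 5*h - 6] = 2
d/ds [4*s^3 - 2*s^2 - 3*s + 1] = 12*s^2 - 4*s - 3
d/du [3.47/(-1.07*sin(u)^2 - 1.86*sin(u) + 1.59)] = (7.4258*sin(u) + 6.4542)*cos(u)/(1.07*sin(u)^2 + 1.86*sin(u) - 1.59)^2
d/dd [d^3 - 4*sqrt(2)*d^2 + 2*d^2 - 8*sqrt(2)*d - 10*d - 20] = 3*d^2 - 8*sqrt(2)*d + 4*d - 8*sqrt(2) - 10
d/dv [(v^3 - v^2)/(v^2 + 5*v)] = (v^2 + 10*v - 5)/(v^2 + 10*v + 25)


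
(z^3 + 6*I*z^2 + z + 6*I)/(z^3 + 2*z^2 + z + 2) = (z + 6*I)/(z + 2)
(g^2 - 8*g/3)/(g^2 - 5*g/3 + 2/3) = g*(3*g - 8)/(3*g^2 - 5*g + 2)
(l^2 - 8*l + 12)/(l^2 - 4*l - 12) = (l - 2)/(l + 2)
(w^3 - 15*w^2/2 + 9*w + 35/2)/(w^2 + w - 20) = (w^3 - 15*w^2/2 + 9*w + 35/2)/(w^2 + w - 20)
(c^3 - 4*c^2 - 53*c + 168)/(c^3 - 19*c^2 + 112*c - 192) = (c + 7)/(c - 8)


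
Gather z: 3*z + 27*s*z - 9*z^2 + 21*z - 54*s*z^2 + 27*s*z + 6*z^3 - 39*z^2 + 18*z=6*z^3 + z^2*(-54*s - 48) + z*(54*s + 42)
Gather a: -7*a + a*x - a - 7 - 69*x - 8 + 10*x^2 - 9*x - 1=a*(x - 8) + 10*x^2 - 78*x - 16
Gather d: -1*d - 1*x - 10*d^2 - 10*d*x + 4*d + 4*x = -10*d^2 + d*(3 - 10*x) + 3*x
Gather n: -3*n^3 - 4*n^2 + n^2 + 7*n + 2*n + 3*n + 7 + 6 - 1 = -3*n^3 - 3*n^2 + 12*n + 12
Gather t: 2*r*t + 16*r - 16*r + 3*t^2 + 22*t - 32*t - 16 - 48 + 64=3*t^2 + t*(2*r - 10)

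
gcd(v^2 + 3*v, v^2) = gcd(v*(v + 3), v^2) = v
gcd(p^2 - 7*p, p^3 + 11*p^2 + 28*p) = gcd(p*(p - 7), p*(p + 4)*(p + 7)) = p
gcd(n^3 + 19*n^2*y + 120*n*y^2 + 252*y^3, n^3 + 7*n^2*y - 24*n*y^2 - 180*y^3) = n^2 + 12*n*y + 36*y^2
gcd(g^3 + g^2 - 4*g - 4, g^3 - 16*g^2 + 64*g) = 1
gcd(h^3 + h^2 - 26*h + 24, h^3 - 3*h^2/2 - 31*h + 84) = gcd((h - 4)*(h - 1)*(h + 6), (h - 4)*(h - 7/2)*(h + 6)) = h^2 + 2*h - 24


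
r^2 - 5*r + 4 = (r - 4)*(r - 1)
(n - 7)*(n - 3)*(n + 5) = n^3 - 5*n^2 - 29*n + 105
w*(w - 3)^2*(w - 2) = w^4 - 8*w^3 + 21*w^2 - 18*w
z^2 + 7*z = z*(z + 7)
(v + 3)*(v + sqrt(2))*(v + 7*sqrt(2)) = v^3 + 3*v^2 + 8*sqrt(2)*v^2 + 14*v + 24*sqrt(2)*v + 42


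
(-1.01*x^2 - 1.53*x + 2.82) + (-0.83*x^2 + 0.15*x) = -1.84*x^2 - 1.38*x + 2.82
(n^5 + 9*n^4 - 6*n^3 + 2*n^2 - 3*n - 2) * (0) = 0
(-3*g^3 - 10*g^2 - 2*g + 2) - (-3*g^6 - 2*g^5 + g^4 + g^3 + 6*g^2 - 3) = 3*g^6 + 2*g^5 - g^4 - 4*g^3 - 16*g^2 - 2*g + 5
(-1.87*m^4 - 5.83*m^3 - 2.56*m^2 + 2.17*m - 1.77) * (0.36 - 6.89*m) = 12.8843*m^5 + 39.4955*m^4 + 15.5396*m^3 - 15.8729*m^2 + 12.9765*m - 0.6372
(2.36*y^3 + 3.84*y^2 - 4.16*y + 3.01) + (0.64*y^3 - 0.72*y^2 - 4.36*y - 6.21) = 3.0*y^3 + 3.12*y^2 - 8.52*y - 3.2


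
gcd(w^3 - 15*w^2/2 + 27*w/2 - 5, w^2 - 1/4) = w - 1/2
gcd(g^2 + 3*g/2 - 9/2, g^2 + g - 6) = g + 3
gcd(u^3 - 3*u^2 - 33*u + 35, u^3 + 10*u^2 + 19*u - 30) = u^2 + 4*u - 5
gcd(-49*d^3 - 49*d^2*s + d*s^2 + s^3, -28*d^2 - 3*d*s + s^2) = -7*d + s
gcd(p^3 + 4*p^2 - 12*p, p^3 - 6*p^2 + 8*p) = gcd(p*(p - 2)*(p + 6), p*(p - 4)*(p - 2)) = p^2 - 2*p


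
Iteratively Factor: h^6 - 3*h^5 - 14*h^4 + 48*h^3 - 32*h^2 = (h + 4)*(h^5 - 7*h^4 + 14*h^3 - 8*h^2) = (h - 4)*(h + 4)*(h^4 - 3*h^3 + 2*h^2) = h*(h - 4)*(h + 4)*(h^3 - 3*h^2 + 2*h) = h*(h - 4)*(h - 2)*(h + 4)*(h^2 - h) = h^2*(h - 4)*(h - 2)*(h + 4)*(h - 1)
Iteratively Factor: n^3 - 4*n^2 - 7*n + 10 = (n + 2)*(n^2 - 6*n + 5) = (n - 5)*(n + 2)*(n - 1)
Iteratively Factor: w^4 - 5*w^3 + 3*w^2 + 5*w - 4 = (w - 1)*(w^3 - 4*w^2 - w + 4) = (w - 1)*(w + 1)*(w^2 - 5*w + 4) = (w - 4)*(w - 1)*(w + 1)*(w - 1)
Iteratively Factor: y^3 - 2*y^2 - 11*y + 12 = (y + 3)*(y^2 - 5*y + 4) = (y - 4)*(y + 3)*(y - 1)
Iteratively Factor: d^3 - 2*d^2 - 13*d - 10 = (d - 5)*(d^2 + 3*d + 2) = (d - 5)*(d + 1)*(d + 2)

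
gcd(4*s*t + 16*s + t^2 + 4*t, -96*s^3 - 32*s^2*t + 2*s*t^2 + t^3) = 4*s + t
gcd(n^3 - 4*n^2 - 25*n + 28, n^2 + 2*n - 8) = n + 4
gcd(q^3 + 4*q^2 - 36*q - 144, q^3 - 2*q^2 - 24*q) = q^2 - 2*q - 24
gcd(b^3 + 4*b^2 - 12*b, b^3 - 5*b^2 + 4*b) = b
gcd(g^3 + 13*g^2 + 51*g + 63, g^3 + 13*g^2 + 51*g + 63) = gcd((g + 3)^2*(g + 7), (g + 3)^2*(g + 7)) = g^3 + 13*g^2 + 51*g + 63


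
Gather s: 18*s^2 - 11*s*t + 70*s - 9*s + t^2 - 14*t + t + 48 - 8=18*s^2 + s*(61 - 11*t) + t^2 - 13*t + 40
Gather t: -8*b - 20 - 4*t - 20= -8*b - 4*t - 40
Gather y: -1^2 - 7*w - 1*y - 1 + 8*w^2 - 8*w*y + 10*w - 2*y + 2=8*w^2 + 3*w + y*(-8*w - 3)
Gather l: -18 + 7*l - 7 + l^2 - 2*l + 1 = l^2 + 5*l - 24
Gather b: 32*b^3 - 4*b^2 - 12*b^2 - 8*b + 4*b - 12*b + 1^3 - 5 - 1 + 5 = 32*b^3 - 16*b^2 - 16*b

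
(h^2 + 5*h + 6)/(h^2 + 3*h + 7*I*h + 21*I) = (h + 2)/(h + 7*I)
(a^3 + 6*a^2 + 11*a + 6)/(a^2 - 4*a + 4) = (a^3 + 6*a^2 + 11*a + 6)/(a^2 - 4*a + 4)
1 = 1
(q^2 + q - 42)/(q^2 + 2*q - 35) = (q - 6)/(q - 5)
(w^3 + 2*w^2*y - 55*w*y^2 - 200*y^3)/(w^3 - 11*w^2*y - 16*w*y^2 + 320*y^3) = (-w - 5*y)/(-w + 8*y)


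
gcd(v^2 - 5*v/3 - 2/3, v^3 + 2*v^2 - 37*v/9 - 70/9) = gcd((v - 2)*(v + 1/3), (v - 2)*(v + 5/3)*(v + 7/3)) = v - 2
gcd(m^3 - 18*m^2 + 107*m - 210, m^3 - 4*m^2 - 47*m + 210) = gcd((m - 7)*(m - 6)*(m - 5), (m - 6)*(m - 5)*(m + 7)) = m^2 - 11*m + 30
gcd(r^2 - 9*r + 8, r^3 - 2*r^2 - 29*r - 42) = 1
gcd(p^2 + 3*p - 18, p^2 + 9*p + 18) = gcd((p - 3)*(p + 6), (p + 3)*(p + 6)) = p + 6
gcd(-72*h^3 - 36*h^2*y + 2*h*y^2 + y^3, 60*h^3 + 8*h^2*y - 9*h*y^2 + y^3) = -12*h^2 - 4*h*y + y^2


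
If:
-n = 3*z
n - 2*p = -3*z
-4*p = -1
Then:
No Solution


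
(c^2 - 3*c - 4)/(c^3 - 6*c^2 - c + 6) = (c - 4)/(c^2 - 7*c + 6)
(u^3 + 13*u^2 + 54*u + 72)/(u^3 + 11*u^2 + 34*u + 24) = (u + 3)/(u + 1)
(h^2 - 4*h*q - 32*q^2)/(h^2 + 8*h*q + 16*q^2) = (h - 8*q)/(h + 4*q)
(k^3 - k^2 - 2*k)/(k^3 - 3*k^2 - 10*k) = (-k^2 + k + 2)/(-k^2 + 3*k + 10)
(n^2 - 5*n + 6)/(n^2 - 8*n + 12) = (n - 3)/(n - 6)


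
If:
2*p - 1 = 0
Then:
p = 1/2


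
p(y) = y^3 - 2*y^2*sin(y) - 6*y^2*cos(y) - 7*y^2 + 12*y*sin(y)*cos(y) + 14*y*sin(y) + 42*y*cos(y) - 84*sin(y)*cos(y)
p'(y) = 6*y^2*sin(y) - 2*y^2*cos(y) + 3*y^2 - 12*y*sin(y)^2 - 46*y*sin(y) + 12*y*cos(y)^2 + 2*y*cos(y) - 14*y + 84*sin(y)^2 + 12*sin(y)*cos(y) + 14*sin(y) - 84*cos(y)^2 + 42*cos(y)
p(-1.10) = 21.12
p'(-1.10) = 24.29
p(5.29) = -23.99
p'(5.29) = 62.31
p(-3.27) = 97.07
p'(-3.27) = -27.55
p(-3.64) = 79.71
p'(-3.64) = 133.86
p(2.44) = -36.80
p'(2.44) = -98.41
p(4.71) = -72.59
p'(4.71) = 97.66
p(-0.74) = 24.36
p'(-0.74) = -7.89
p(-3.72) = 67.29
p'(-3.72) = 177.19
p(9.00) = 236.55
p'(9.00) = 256.72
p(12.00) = 453.43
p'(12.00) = -78.24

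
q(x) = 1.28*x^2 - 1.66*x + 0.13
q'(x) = 2.56*x - 1.66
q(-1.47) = 5.34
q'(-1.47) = -5.42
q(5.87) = 34.49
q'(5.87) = 13.37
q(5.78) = 33.30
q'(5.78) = 13.14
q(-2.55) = 12.69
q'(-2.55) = -8.19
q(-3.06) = 17.20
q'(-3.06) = -9.49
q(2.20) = 2.67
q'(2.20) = 3.97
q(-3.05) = 17.10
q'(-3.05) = -9.47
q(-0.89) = 2.62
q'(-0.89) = -3.94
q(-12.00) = 204.37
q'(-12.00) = -32.38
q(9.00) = 88.87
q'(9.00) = 21.38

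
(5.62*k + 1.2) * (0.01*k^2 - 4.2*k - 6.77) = 0.0562*k^3 - 23.592*k^2 - 43.0874*k - 8.124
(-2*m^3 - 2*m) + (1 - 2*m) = -2*m^3 - 4*m + 1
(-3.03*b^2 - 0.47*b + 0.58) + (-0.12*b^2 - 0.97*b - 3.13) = -3.15*b^2 - 1.44*b - 2.55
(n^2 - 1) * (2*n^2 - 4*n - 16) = 2*n^4 - 4*n^3 - 18*n^2 + 4*n + 16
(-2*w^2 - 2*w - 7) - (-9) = -2*w^2 - 2*w + 2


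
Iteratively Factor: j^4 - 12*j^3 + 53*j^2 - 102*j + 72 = (j - 2)*(j^3 - 10*j^2 + 33*j - 36) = (j - 3)*(j - 2)*(j^2 - 7*j + 12) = (j - 4)*(j - 3)*(j - 2)*(j - 3)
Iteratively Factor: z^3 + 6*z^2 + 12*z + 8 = (z + 2)*(z^2 + 4*z + 4) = (z + 2)^2*(z + 2)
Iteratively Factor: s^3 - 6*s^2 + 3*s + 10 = (s + 1)*(s^2 - 7*s + 10) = (s - 5)*(s + 1)*(s - 2)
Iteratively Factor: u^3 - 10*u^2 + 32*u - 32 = (u - 2)*(u^2 - 8*u + 16) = (u - 4)*(u - 2)*(u - 4)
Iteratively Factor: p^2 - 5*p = (p - 5)*(p)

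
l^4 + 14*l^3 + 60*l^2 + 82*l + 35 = (l + 1)^2*(l + 5)*(l + 7)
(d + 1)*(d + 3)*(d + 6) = d^3 + 10*d^2 + 27*d + 18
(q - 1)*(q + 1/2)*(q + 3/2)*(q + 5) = q^4 + 6*q^3 + 15*q^2/4 - 7*q - 15/4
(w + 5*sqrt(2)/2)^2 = w^2 + 5*sqrt(2)*w + 25/2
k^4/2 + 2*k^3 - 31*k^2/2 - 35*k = k*(k/2 + 1)*(k - 5)*(k + 7)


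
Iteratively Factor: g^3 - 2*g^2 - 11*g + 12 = (g + 3)*(g^2 - 5*g + 4) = (g - 4)*(g + 3)*(g - 1)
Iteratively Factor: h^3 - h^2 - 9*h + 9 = (h - 1)*(h^2 - 9) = (h - 3)*(h - 1)*(h + 3)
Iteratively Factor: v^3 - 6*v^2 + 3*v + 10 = (v - 5)*(v^2 - v - 2) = (v - 5)*(v + 1)*(v - 2)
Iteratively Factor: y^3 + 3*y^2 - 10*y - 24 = (y + 2)*(y^2 + y - 12) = (y - 3)*(y + 2)*(y + 4)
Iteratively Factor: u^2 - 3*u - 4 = (u - 4)*(u + 1)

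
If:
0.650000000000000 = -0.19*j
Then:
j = -3.42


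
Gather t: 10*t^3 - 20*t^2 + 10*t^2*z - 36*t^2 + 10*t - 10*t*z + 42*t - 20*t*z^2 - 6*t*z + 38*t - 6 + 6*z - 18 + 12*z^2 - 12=10*t^3 + t^2*(10*z - 56) + t*(-20*z^2 - 16*z + 90) + 12*z^2 + 6*z - 36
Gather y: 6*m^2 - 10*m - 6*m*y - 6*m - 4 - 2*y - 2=6*m^2 - 16*m + y*(-6*m - 2) - 6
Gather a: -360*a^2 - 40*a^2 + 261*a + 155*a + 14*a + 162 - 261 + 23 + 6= -400*a^2 + 430*a - 70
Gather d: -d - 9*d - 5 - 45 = -10*d - 50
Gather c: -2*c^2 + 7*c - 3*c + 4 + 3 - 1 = -2*c^2 + 4*c + 6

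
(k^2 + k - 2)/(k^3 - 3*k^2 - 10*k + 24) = (k^2 + k - 2)/(k^3 - 3*k^2 - 10*k + 24)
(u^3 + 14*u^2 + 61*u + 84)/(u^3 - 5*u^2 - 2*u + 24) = (u^3 + 14*u^2 + 61*u + 84)/(u^3 - 5*u^2 - 2*u + 24)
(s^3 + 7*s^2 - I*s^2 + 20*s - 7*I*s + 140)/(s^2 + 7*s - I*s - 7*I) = (s^2 - I*s + 20)/(s - I)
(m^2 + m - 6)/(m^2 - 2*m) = (m + 3)/m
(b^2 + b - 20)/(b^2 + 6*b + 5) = (b - 4)/(b + 1)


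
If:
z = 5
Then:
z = 5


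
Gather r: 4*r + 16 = 4*r + 16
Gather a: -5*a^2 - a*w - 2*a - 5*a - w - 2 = -5*a^2 + a*(-w - 7) - w - 2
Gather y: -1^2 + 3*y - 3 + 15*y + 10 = 18*y + 6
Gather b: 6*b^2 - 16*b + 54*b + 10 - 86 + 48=6*b^2 + 38*b - 28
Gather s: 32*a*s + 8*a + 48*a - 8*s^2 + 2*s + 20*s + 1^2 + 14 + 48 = 56*a - 8*s^2 + s*(32*a + 22) + 63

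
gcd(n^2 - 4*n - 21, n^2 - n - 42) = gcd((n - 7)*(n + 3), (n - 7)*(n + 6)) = n - 7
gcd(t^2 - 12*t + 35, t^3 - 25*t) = t - 5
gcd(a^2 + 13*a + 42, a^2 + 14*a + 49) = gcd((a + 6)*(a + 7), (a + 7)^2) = a + 7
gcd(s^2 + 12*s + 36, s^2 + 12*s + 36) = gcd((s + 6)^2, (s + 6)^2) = s^2 + 12*s + 36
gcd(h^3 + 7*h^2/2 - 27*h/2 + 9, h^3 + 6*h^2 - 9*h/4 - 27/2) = h^2 + 9*h/2 - 9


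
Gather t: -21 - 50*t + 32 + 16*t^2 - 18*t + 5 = 16*t^2 - 68*t + 16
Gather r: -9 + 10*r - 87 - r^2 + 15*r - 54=-r^2 + 25*r - 150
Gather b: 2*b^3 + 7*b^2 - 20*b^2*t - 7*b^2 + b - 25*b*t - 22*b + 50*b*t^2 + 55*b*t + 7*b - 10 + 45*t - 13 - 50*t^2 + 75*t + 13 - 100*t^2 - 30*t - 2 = 2*b^3 - 20*b^2*t + b*(50*t^2 + 30*t - 14) - 150*t^2 + 90*t - 12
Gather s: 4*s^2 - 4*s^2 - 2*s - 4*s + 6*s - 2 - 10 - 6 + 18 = 0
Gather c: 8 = 8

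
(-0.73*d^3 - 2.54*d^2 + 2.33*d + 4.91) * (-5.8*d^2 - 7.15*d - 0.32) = 4.234*d^5 + 19.9515*d^4 + 4.8806*d^3 - 44.3247*d^2 - 35.8521*d - 1.5712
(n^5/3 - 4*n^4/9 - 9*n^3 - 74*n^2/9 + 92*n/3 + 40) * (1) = n^5/3 - 4*n^4/9 - 9*n^3 - 74*n^2/9 + 92*n/3 + 40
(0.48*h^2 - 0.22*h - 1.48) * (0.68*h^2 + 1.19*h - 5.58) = 0.3264*h^4 + 0.4216*h^3 - 3.9466*h^2 - 0.5336*h + 8.2584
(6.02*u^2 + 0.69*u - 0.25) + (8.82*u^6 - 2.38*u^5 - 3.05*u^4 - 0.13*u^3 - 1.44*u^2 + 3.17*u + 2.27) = 8.82*u^6 - 2.38*u^5 - 3.05*u^4 - 0.13*u^3 + 4.58*u^2 + 3.86*u + 2.02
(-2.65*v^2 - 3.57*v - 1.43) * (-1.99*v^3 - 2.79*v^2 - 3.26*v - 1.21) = 5.2735*v^5 + 14.4978*v^4 + 21.445*v^3 + 18.8344*v^2 + 8.9815*v + 1.7303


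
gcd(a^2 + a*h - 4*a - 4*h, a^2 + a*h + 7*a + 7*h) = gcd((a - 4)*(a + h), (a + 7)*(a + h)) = a + h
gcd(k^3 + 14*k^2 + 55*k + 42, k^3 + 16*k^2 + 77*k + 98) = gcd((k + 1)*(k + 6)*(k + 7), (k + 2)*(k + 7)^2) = k + 7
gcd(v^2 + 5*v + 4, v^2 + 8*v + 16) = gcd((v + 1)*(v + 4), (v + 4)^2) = v + 4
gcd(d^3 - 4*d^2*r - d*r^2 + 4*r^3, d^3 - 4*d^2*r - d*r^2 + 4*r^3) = d^3 - 4*d^2*r - d*r^2 + 4*r^3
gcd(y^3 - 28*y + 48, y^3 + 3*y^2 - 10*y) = y - 2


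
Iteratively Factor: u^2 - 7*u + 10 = (u - 5)*(u - 2)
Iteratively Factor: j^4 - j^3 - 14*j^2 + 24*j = (j + 4)*(j^3 - 5*j^2 + 6*j) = (j - 3)*(j + 4)*(j^2 - 2*j) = j*(j - 3)*(j + 4)*(j - 2)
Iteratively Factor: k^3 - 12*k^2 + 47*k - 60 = (k - 3)*(k^2 - 9*k + 20) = (k - 4)*(k - 3)*(k - 5)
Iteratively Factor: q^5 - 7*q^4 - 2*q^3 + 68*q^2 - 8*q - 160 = (q + 2)*(q^4 - 9*q^3 + 16*q^2 + 36*q - 80) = (q + 2)^2*(q^3 - 11*q^2 + 38*q - 40) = (q - 2)*(q + 2)^2*(q^2 - 9*q + 20) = (q - 4)*(q - 2)*(q + 2)^2*(q - 5)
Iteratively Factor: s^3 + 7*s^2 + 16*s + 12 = (s + 2)*(s^2 + 5*s + 6) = (s + 2)*(s + 3)*(s + 2)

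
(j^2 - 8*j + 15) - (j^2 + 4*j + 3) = 12 - 12*j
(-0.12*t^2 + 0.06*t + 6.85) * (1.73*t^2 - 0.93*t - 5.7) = -0.2076*t^4 + 0.2154*t^3 + 12.4787*t^2 - 6.7125*t - 39.045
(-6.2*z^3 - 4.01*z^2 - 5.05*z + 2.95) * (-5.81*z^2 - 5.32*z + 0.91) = 36.022*z^5 + 56.2821*z^4 + 45.0317*z^3 + 6.0774*z^2 - 20.2895*z + 2.6845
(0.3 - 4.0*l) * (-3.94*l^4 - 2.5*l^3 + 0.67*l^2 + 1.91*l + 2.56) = 15.76*l^5 + 8.818*l^4 - 3.43*l^3 - 7.439*l^2 - 9.667*l + 0.768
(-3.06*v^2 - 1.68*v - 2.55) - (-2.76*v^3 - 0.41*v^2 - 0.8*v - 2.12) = 2.76*v^3 - 2.65*v^2 - 0.88*v - 0.43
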